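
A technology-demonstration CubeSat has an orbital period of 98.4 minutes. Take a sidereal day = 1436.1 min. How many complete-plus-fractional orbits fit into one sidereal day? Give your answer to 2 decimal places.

T = 98.4 min = 5904.0 s.
Orbits per sidereal day = 86166 / 5904.0 = 14.595.

14.59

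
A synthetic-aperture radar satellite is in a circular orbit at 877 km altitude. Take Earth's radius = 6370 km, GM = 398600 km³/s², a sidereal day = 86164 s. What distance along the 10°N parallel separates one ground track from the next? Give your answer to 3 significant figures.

2810 km

Semi-major axis a = 6370 + 877 = 7247 km. Period T = 2π√(a³/μ) = 2π√(7247³/398600) = 6139.7 s = 102.33 min.
Node shift per orbit = (6139.7/86164) × 360° = 25.65°.
Equatorial spacing = 25.65 × 111.2 km/° = 2852 km.
At 10° latitude, spacing = 2852 × cos(10°) = 2809 km.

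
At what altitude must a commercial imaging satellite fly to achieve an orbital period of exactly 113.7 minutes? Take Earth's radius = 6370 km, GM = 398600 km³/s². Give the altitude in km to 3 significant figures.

1400 km

T = 113.7 min = 6822.0 s.
From T = 2π√(a³/μ): a = (μ T²/4π²)^(1/3) = (398600 × 6822.0² / 4π²)^(1/3) = 7774 km.
Altitude h = a − R = 7774 − 6370 = 1404 km.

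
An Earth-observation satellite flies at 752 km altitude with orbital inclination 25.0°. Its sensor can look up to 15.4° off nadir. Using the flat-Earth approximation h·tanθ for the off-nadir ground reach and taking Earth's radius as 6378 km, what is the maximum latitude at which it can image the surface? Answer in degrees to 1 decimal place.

26.9°

For a prograde orbit the ground track reaches latitude ±i = ±25.0°.
Sensor half-swath on the ground ≈ 752·tan(15.4°) = 207 km = 1.86° of latitude.
Maximum observable latitude ≈ 25.0 + 1.86 = 26.9°.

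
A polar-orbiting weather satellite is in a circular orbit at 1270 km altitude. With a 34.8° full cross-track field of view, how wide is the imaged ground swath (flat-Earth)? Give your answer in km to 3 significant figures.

Half-angle = 34.8°/2 = 17.4°.
Swath width ≈ 2h·tan(θ/2) = 2 × 1270 × tan(17.4°) = 796.0 km.

796 km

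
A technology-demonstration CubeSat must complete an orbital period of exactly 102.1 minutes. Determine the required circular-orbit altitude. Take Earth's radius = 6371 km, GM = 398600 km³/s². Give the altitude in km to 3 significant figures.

865 km

T = 102.1 min = 6126.0 s.
From T = 2π√(a³/μ): a = (μ T²/4π²)^(1/3) = (398600 × 6126.0² / 4π²)^(1/3) = 7236 km.
Altitude h = a − R = 7236 − 6371 = 865 km.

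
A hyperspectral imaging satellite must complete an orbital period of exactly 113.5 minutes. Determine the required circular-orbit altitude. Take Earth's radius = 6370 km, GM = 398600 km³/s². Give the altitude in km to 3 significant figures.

1400 km

T = 113.5 min = 6810.0 s.
From T = 2π√(a³/μ): a = (μ T²/4π²)^(1/3) = (398600 × 6810.0² / 4π²)^(1/3) = 7765 km.
Altitude h = a − R = 7765 − 6370 = 1395 km.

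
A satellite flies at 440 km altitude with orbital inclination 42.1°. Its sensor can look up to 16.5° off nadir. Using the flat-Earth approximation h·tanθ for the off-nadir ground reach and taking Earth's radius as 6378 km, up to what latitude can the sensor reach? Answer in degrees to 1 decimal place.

For a prograde orbit the ground track reaches latitude ±i = ±42.1°.
Sensor half-swath on the ground ≈ 440·tan(16.5°) = 130 km = 1.17° of latitude.
Maximum observable latitude ≈ 42.1 + 1.17 = 43.3°.

43.3°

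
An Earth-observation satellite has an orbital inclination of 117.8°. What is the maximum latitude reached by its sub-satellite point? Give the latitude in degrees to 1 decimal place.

62.2°

Retrograde orbit: the ground track reaches ±(180° − i) = ±(180 − 117.8) = ±62.2°.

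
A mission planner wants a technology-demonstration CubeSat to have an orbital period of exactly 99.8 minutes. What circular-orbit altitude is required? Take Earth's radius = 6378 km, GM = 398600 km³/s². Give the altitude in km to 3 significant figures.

749 km

T = 99.8 min = 5988.0 s.
From T = 2π√(a³/μ): a = (μ T²/4π²)^(1/3) = (398600 × 5988.0² / 4π²)^(1/3) = 7127 km.
Altitude h = a − R = 7127 − 6378 = 749 km.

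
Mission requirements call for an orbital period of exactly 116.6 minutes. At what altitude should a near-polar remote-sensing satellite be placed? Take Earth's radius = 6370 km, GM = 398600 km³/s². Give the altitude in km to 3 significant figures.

T = 116.6 min = 6996.0 s.
From T = 2π√(a³/μ): a = (μ T²/4π²)^(1/3) = (398600 × 6996.0² / 4π²)^(1/3) = 7906 km.
Altitude h = a − R = 7906 − 6370 = 1536 km.

1540 km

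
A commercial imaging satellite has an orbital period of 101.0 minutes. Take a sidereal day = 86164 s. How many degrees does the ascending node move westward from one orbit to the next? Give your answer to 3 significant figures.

25.3°

T = 101.0 min = 6060.0 s.
During one orbit Earth rotates (6060.0 / 86164) × 360° = 25.32°.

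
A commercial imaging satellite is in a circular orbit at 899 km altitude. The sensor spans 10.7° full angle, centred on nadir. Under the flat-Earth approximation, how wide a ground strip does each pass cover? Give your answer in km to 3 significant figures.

168 km

Half-angle = 10.7°/2 = 5.35°.
Swath width ≈ 2h·tan(θ/2) = 2 × 899 × tan(5.35°) = 168.4 km.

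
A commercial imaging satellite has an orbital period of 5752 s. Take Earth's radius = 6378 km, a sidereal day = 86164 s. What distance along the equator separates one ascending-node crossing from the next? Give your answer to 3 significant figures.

During one orbit Earth rotates (5752.0 / 86164) × 360° = 24.03°.
At the equator that is 24.03° × (2π·6378/360) km/° = 24.03 × 111.3 = 2675 km.

2680 km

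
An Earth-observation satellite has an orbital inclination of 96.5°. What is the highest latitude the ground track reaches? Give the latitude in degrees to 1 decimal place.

83.5°

Retrograde orbit: the ground track reaches ±(180° − i) = ±(180 − 96.5) = ±83.5°.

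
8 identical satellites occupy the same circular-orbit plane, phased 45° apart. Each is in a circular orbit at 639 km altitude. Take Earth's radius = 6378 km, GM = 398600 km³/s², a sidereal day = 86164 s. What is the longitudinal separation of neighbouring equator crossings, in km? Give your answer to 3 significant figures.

Semi-major axis a = 6378 + 639 = 7017 km. Period T = 2π√(a³/μ) = 2π√(7017³/398600) = 5849.8 s = 97.50 min.
Single-satellite node shift = (5849.8/86164) × 360° = 24.44°.
With 8 satellites evenly phased, successive equator crossings are 24.44/8 = 3.055° apart.
That is 3.055 × 111.3 = 340 km at the equator.

340 km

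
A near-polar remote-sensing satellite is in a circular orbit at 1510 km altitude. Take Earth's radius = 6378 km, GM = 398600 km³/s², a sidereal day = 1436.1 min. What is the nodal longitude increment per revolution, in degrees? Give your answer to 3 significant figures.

Semi-major axis a = 6378 + 1510 = 7888 km. Period T = 2π√(a³/μ) = 2π√(7888³/398600) = 6972.1 s = 116.20 min.
During one orbit Earth rotates (6972.1 / 86166) × 360° = 29.13°.

29.1°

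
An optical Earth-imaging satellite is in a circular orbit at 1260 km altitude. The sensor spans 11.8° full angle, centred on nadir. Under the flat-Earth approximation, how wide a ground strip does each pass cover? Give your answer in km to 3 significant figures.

Half-angle = 11.8°/2 = 5.9°.
Swath width ≈ 2h·tan(θ/2) = 2 × 1260 × tan(5.9°) = 260.4 km.

260 km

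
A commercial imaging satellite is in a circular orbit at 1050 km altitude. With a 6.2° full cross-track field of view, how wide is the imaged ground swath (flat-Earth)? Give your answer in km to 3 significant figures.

Half-angle = 6.2°/2 = 3.1°.
Swath width ≈ 2h·tan(θ/2) = 2 × 1050 × tan(3.1°) = 113.7 km.

114 km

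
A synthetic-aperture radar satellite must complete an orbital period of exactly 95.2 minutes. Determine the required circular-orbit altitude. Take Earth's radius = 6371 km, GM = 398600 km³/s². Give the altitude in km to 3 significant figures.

T = 95.2 min = 5712.0 s.
From T = 2π√(a³/μ): a = (μ T²/4π²)^(1/3) = (398600 × 5712.0² / 4π²)^(1/3) = 6906 km.
Altitude h = a − R = 6906 − 6371 = 535 km.

535 km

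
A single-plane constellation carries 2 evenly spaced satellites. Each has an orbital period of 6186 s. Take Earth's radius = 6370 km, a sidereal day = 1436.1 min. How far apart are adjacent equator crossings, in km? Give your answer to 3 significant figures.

Single-satellite node shift = (6186.0/86166) × 360° = 25.84°.
With 2 satellites evenly phased, successive equator crossings are 25.84/2 = 12.922° apart.
That is 12.922 × 111.2 = 1437 km at the equator.

1440 km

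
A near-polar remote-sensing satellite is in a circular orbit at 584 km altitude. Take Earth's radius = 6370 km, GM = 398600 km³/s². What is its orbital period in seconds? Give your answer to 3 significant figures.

5770 seconds

Semi-major axis a = 6370 + 584 = 6954 km. Period T = 2π√(a³/μ) = 2π√(6954³/398600) = 5771.2 s = 96.19 min.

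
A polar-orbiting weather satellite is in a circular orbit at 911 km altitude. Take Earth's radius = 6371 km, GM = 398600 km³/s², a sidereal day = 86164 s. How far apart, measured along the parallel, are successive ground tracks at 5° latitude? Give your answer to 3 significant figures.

2860 km

Semi-major axis a = 6371 + 911 = 7282 km. Period T = 2π√(a³/μ) = 2π√(7282³/398600) = 6184.3 s = 103.07 min.
Node shift per orbit = (6184.3/86164) × 360° = 25.84°.
Equatorial spacing = 25.84 × 111.2 km/° = 2873 km.
At 5° latitude, spacing = 2873 × cos(5°) = 2862 km.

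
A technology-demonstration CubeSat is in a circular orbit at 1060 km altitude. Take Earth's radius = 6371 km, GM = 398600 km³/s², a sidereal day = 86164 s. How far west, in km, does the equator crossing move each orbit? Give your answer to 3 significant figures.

2960 km

Semi-major axis a = 6371 + 1060 = 7431 km. Period T = 2π√(a³/μ) = 2π√(7431³/398600) = 6375.0 s = 106.25 min.
During one orbit Earth rotates (6375.0 / 86164) × 360° = 26.64°.
At the equator that is 26.64° × (2π·6371/360) km/° = 26.64 × 111.2 = 2962 km.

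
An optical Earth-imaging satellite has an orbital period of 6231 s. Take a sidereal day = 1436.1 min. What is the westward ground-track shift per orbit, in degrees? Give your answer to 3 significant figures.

During one orbit Earth rotates (6231.0 / 86166) × 360° = 26.03°.

26.0°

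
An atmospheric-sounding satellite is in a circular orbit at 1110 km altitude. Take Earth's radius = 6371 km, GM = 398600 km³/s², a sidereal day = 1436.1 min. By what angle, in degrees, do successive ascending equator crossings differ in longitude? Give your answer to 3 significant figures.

26.9°

Semi-major axis a = 6371 + 1110 = 7481 km. Period T = 2π√(a³/μ) = 2π√(7481³/398600) = 6439.5 s = 107.32 min.
During one orbit Earth rotates (6439.5 / 86166) × 360° = 26.90°.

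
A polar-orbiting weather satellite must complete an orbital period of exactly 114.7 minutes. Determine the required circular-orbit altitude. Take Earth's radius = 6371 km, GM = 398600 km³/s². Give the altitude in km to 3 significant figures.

1450 km

T = 114.7 min = 6882.0 s.
From T = 2π√(a³/μ): a = (μ T²/4π²)^(1/3) = (398600 × 6882.0² / 4π²)^(1/3) = 7820 km.
Altitude h = a − R = 7820 − 6371 = 1449 km.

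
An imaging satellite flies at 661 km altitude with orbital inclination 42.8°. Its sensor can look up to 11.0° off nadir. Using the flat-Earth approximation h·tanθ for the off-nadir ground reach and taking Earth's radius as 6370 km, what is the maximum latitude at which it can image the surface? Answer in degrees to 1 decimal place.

For a prograde orbit the ground track reaches latitude ±i = ±42.8°.
Sensor half-swath on the ground ≈ 661·tan(11.0°) = 128 km = 1.16° of latitude.
Maximum observable latitude ≈ 42.8 + 1.16 = 44.0°.

44.0°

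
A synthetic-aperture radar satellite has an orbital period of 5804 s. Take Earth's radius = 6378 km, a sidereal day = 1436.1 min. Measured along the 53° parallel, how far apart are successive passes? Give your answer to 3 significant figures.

Node shift per orbit = (5804.0/86166) × 360° = 24.25°.
Equatorial spacing = 24.25 × 111.3 km/° = 2699 km.
At 53° latitude, spacing = 2699 × cos(53°) = 1624 km.

1620 km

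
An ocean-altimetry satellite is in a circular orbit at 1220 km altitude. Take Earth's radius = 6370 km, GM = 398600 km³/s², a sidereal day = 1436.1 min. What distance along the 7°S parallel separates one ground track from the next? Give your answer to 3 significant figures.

3030 km

Semi-major axis a = 6370 + 1220 = 7590 km. Period T = 2π√(a³/μ) = 2π√(7590³/398600) = 6580.7 s = 109.68 min.
Node shift per orbit = (6580.7/86166) × 360° = 27.49°.
Equatorial spacing = 27.49 × 111.2 km/° = 3057 km.
At 7° latitude, spacing = 3057 × cos(7°) = 3034 km.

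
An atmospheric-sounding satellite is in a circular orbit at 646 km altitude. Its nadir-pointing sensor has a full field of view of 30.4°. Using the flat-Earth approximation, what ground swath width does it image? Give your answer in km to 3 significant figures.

Half-angle = 30.4°/2 = 15.2°.
Swath width ≈ 2h·tan(θ/2) = 2 × 646 × tan(15.2°) = 351.0 km.

351 km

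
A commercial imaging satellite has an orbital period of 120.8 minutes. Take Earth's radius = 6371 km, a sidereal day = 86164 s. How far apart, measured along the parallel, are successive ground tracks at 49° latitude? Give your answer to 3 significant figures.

T = 120.8 min = 7248.0 s.
Node shift per orbit = (7248.0/86164) × 360° = 30.28°.
Equatorial spacing = 30.28 × 111.2 km/° = 3367 km.
At 49° latitude, spacing = 3367 × cos(49°) = 2209 km.

2210 km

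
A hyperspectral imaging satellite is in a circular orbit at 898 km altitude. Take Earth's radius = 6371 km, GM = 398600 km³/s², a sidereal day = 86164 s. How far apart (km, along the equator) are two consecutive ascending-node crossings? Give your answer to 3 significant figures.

Semi-major axis a = 6371 + 898 = 7269 km. Period T = 2π√(a³/μ) = 2π√(7269³/398600) = 6167.7 s = 102.79 min.
During one orbit Earth rotates (6167.7 / 86164) × 360° = 25.77°.
At the equator that is 25.77° × (2π·6371/360) km/° = 25.77 × 111.2 = 2865 km.

2870 km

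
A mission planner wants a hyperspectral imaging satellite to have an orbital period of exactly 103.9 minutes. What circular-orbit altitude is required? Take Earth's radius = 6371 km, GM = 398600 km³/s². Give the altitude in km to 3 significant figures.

950 km

T = 103.9 min = 6234.0 s.
From T = 2π√(a³/μ): a = (μ T²/4π²)^(1/3) = (398600 × 6234.0² / 4π²)^(1/3) = 7321 km.
Altitude h = a − R = 7321 − 6371 = 950 km.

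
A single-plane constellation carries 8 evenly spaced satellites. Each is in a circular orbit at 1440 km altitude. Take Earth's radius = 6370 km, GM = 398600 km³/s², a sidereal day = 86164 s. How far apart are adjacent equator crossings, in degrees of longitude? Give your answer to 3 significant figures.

Semi-major axis a = 6370 + 1440 = 7810 km. Period T = 2π√(a³/μ) = 2π√(7810³/398600) = 6868.9 s = 114.48 min.
Single-satellite node shift = (6868.9/86164) × 360° = 28.70°.
With 8 satellites evenly phased, successive equator crossings are 28.70/8 = 3.587° apart.

3.59°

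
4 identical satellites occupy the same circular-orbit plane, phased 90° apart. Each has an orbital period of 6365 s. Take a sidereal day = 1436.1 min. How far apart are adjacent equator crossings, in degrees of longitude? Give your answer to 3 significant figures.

6.65°

Single-satellite node shift = (6365.0/86166) × 360° = 26.59°.
With 4 satellites evenly phased, successive equator crossings are 26.59/4 = 6.648° apart.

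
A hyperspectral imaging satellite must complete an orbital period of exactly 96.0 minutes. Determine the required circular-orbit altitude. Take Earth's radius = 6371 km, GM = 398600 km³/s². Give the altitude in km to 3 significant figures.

574 km

T = 96.0 min = 5760.0 s.
From T = 2π√(a³/μ): a = (μ T²/4π²)^(1/3) = (398600 × 5760.0² / 4π²)^(1/3) = 6945 km.
Altitude h = a − R = 6945 − 6371 = 574 km.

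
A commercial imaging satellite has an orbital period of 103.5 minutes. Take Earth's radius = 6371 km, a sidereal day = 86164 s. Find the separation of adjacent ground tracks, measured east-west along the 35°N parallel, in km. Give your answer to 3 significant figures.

T = 103.5 min = 6210.0 s.
Node shift per orbit = (6210.0/86164) × 360° = 25.95°.
Equatorial spacing = 25.95 × 111.2 km/° = 2885 km.
At 35° latitude, spacing = 2885 × cos(35°) = 2363 km.

2360 km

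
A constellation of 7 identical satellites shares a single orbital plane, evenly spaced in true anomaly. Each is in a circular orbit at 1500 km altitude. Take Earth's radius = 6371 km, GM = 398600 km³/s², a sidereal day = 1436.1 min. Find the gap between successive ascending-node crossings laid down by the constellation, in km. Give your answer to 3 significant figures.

Semi-major axis a = 6371 + 1500 = 7871 km. Period T = 2π√(a³/μ) = 2π√(7871³/398600) = 6949.5 s = 115.83 min.
Single-satellite node shift = (6949.5/86166) × 360° = 29.04°.
With 7 satellites evenly phased, successive equator crossings are 29.04/7 = 4.148° apart.
That is 4.148 × 111.2 = 461 km at the equator.

461 km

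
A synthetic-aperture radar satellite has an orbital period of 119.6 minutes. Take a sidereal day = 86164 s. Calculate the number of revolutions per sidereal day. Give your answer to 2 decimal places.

12.01

T = 119.6 min = 7176.0 s.
Orbits per sidereal day = 86164 / 7176.0 = 12.007.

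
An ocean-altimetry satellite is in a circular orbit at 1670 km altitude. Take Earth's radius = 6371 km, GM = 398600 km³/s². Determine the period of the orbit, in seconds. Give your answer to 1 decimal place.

Semi-major axis a = 6371 + 1670 = 8041 km. Period T = 2π√(a³/μ) = 2π√(8041³/398600) = 7175.9 s = 119.60 min.

7175.9 seconds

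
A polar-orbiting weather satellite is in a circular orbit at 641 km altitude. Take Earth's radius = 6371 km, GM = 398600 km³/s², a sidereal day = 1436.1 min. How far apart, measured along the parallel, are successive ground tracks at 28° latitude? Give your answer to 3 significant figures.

Semi-major axis a = 6371 + 641 = 7012 km. Period T = 2π√(a³/μ) = 2π√(7012³/398600) = 5843.5 s = 97.39 min.
Node shift per orbit = (5843.5/86166) × 360° = 24.41°.
Equatorial spacing = 24.41 × 111.2 km/° = 2715 km.
At 28° latitude, spacing = 2715 × cos(28°) = 2397 km.

2400 km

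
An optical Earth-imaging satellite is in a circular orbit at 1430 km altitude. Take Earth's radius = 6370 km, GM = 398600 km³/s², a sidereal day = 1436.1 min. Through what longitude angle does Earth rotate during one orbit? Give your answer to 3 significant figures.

28.6°

Semi-major axis a = 6370 + 1430 = 7800 km. Period T = 2π√(a³/μ) = 2π√(7800³/398600) = 6855.7 s = 114.26 min.
During one orbit Earth rotates (6855.7 / 86166) × 360° = 28.64°.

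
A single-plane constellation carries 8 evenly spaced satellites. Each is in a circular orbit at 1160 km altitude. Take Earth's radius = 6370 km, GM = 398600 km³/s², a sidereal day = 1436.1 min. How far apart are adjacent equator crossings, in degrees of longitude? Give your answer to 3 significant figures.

Semi-major axis a = 6370 + 1160 = 7530 km. Period T = 2π√(a³/μ) = 2π√(7530³/398600) = 6502.8 s = 108.38 min.
Single-satellite node shift = (6502.8/86166) × 360° = 27.17°.
With 8 satellites evenly phased, successive equator crossings are 27.17/8 = 3.396° apart.

3.40°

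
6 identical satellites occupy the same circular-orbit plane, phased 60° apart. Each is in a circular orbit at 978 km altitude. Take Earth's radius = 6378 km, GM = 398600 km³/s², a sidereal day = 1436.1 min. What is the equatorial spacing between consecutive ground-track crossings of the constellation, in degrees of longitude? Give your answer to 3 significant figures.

Semi-major axis a = 6378 + 978 = 7356 km. Period T = 2π√(a³/μ) = 2π√(7356³/398600) = 6278.8 s = 104.65 min.
Single-satellite node shift = (6278.8/86166) × 360° = 26.23°.
With 6 satellites evenly phased, successive equator crossings are 26.23/6 = 4.372° apart.

4.37°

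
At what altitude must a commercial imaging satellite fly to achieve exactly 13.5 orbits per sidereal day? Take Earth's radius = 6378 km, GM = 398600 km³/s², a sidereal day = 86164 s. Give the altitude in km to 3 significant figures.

1060 km

Required period T = 86164 / 13.5 = 6382.5 s.
From T = 2π√(a³/μ): a = (μ T²/4π²)^(1/3) = (398600 × 6382.5² / 4π²)^(1/3) = 7437 km.
Altitude h = a − R = 7437 − 6378 = 1059 km.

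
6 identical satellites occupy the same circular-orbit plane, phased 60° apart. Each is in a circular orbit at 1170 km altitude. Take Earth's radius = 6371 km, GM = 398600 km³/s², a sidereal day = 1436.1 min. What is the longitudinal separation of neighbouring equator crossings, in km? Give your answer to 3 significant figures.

Semi-major axis a = 6371 + 1170 = 7541 km. Period T = 2π√(a³/μ) = 2π√(7541³/398600) = 6517.1 s = 108.62 min.
Single-satellite node shift = (6517.1/86166) × 360° = 27.23°.
With 6 satellites evenly phased, successive equator crossings are 27.23/6 = 4.538° apart.
That is 4.538 × 111.2 = 505 km at the equator.

505 km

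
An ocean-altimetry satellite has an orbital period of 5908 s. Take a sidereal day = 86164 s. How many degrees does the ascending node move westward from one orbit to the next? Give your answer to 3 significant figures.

During one orbit Earth rotates (5908.0 / 86164) × 360° = 24.68°.

24.7°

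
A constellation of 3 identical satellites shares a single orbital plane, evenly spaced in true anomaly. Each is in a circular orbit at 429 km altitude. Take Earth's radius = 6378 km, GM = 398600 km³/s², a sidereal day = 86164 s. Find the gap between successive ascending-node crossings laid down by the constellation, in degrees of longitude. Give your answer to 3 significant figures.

Semi-major axis a = 6378 + 429 = 6807 km. Period T = 2π√(a³/μ) = 2π√(6807³/398600) = 5589.1 s = 93.15 min.
Single-satellite node shift = (5589.1/86164) × 360° = 23.35°.
With 3 satellites evenly phased, successive equator crossings are 23.35/3 = 7.784° apart.

7.78°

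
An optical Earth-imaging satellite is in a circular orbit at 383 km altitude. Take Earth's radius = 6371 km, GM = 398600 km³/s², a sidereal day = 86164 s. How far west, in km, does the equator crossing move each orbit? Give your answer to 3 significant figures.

2570 km

Semi-major axis a = 6371 + 383 = 6754 km. Period T = 2π√(a³/μ) = 2π√(6754³/398600) = 5524.0 s = 92.07 min.
During one orbit Earth rotates (5524.0 / 86164) × 360° = 23.08°.
At the equator that is 23.08° × (2π·6371/360) km/° = 23.08 × 111.2 = 2566 km.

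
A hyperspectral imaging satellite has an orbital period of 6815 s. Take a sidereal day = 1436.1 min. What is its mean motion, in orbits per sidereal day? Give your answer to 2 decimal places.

Orbits per sidereal day = 86166 / 6815.0 = 12.644.

12.64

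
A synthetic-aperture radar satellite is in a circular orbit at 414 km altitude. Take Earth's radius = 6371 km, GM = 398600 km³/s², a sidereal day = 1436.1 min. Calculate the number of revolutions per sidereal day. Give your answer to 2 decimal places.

Semi-major axis a = 6371 + 414 = 6785 km. Period T = 2π√(a³/μ) = 2π√(6785³/398600) = 5562.1 s = 92.70 min.
Orbits per sidereal day = 86166 / 5562.1 = 15.492.

15.49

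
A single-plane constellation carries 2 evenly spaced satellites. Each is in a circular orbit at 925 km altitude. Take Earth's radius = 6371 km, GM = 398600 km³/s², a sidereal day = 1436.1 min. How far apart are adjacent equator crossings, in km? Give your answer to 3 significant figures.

Semi-major axis a = 6371 + 925 = 7296 km. Period T = 2π√(a³/μ) = 2π√(7296³/398600) = 6202.1 s = 103.37 min.
Single-satellite node shift = (6202.1/86166) × 360° = 25.91°.
With 2 satellites evenly phased, successive equator crossings are 25.91/2 = 12.956° apart.
That is 12.956 × 111.2 = 1441 km at the equator.

1440 km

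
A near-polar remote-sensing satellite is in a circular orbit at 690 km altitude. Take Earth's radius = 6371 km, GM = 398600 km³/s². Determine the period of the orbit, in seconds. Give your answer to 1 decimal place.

5904.9 seconds

Semi-major axis a = 6371 + 690 = 7061 km. Period T = 2π√(a³/μ) = 2π√(7061³/398600) = 5904.9 s = 98.41 min.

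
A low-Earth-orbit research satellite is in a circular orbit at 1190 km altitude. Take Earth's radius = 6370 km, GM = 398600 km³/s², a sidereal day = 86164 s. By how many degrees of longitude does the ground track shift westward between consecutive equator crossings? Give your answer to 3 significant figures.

Semi-major axis a = 6370 + 1190 = 7560 km. Period T = 2π√(a³/μ) = 2π√(7560³/398600) = 6541.7 s = 109.03 min.
During one orbit Earth rotates (6541.7 / 86164) × 360° = 27.33°.

27.3°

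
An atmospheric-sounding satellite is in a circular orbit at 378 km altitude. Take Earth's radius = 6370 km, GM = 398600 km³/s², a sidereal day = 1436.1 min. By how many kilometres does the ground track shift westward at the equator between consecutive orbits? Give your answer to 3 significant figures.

Semi-major axis a = 6370 + 378 = 6748 km. Period T = 2π√(a³/μ) = 2π√(6748³/398600) = 5516.6 s = 91.94 min.
During one orbit Earth rotates (5516.6 / 86166) × 360° = 23.05°.
At the equator that is 23.05° × (2π·6370/360) km/° = 23.05 × 111.2 = 2562 km.

2560 km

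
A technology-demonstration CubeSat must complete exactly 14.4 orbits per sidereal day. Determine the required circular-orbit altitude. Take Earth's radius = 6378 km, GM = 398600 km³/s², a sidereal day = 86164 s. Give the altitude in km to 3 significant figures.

Required period T = 86164 / 14.4 = 5983.6 s.
From T = 2π√(a³/μ): a = (μ T²/4π²)^(1/3) = (398600 × 5983.6² / 4π²)^(1/3) = 7124 km.
Altitude h = a − R = 7124 − 6378 = 746 km.

746 km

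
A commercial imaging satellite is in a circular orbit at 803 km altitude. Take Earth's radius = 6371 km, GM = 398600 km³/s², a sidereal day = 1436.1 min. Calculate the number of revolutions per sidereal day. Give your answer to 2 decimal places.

14.25

Semi-major axis a = 6371 + 803 = 7174 km. Period T = 2π√(a³/μ) = 2π√(7174³/398600) = 6047.2 s = 100.79 min.
Orbits per sidereal day = 86166 / 6047.2 = 14.249.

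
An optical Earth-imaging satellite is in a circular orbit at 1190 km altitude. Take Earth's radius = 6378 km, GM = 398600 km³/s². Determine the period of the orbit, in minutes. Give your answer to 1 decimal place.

Semi-major axis a = 6378 + 1190 = 7568 km. Period T = 2π√(a³/μ) = 2π√(7568³/398600) = 6552.1 s = 109.20 min.

109.2 min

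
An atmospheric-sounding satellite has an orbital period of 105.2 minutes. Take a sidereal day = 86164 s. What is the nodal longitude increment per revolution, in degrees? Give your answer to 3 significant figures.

26.4°

T = 105.2 min = 6312.0 s.
During one orbit Earth rotates (6312.0 / 86164) × 360° = 26.37°.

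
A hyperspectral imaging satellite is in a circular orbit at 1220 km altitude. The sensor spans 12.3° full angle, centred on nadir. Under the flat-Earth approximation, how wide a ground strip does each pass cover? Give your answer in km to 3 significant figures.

263 km

Half-angle = 12.3°/2 = 6.15°.
Swath width ≈ 2h·tan(θ/2) = 2 × 1220 × tan(6.15°) = 262.9 km.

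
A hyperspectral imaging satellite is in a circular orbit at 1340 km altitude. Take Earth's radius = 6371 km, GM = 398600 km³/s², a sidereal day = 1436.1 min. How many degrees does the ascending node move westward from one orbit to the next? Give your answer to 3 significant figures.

28.2°

Semi-major axis a = 6371 + 1340 = 7711 km. Period T = 2π√(a³/μ) = 2π√(7711³/398600) = 6738.7 s = 112.31 min.
During one orbit Earth rotates (6738.7 / 86166) × 360° = 28.15°.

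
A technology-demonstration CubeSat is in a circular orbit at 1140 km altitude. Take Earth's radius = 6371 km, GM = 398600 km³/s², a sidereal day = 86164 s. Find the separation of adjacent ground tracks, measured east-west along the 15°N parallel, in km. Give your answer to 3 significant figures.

2910 km

Semi-major axis a = 6371 + 1140 = 7511 km. Period T = 2π√(a³/μ) = 2π√(7511³/398600) = 6478.3 s = 107.97 min.
Node shift per orbit = (6478.3/86164) × 360° = 27.07°.
Equatorial spacing = 27.07 × 111.2 km/° = 3010 km.
At 15° latitude, spacing = 3010 × cos(15°) = 2907 km.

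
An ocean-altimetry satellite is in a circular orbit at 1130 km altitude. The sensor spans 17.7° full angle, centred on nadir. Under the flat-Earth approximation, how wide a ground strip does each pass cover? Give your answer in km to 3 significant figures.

352 km

Half-angle = 17.7°/2 = 8.85°.
Swath width ≈ 2h·tan(θ/2) = 2 × 1130 × tan(8.85°) = 351.9 km.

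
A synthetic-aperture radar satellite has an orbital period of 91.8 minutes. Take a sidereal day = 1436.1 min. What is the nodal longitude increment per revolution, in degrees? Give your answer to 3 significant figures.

T = 91.8 min = 5508.0 s.
During one orbit Earth rotates (5508.0 / 86166) × 360° = 23.01°.

23.0°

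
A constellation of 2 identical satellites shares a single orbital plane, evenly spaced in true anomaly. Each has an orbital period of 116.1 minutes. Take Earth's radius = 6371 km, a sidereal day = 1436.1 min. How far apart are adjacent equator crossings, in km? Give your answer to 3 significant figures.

1620 km

T = 116.1 min = 6966.0 s.
Single-satellite node shift = (6966.0/86166) × 360° = 29.10°.
With 2 satellites evenly phased, successive equator crossings are 29.10/2 = 14.552° apart.
That is 14.552 × 111.2 = 1618 km at the equator.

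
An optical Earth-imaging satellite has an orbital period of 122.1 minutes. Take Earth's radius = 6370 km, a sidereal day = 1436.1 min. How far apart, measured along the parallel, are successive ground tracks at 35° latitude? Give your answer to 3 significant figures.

2790 km

T = 122.1 min = 7326.0 s.
Node shift per orbit = (7326.0/86166) × 360° = 30.61°.
Equatorial spacing = 30.61 × 111.2 km/° = 3403 km.
At 35° latitude, spacing = 3403 × cos(35°) = 2787 km.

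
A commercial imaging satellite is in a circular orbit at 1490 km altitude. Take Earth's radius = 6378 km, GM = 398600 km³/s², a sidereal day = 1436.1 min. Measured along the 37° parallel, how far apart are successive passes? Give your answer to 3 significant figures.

Semi-major axis a = 6378 + 1490 = 7868 km. Period T = 2π√(a³/μ) = 2π√(7868³/398600) = 6945.6 s = 115.76 min.
Node shift per orbit = (6945.6/86166) × 360° = 29.02°.
Equatorial spacing = 29.02 × 111.3 km/° = 3230 km.
At 37° latitude, spacing = 3230 × cos(37°) = 2580 km.

2580 km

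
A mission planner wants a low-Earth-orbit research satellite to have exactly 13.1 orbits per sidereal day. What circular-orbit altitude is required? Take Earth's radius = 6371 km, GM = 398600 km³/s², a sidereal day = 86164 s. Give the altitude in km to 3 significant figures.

1220 km

Required period T = 86164 / 13.1 = 6577.4 s.
From T = 2π√(a³/μ): a = (μ T²/4π²)^(1/3) = (398600 × 6577.4² / 4π²)^(1/3) = 7587 km.
Altitude h = a − R = 7587 − 6371 = 1216 km.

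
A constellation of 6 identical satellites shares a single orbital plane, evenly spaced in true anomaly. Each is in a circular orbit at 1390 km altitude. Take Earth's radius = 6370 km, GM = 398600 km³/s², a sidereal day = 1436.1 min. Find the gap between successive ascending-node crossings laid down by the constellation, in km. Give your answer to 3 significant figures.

527 km

Semi-major axis a = 6370 + 1390 = 7760 km. Period T = 2π√(a³/μ) = 2π√(7760³/398600) = 6803.1 s = 113.38 min.
Single-satellite node shift = (6803.1/86166) × 360° = 28.42°.
With 6 satellites evenly phased, successive equator crossings are 28.42/6 = 4.737° apart.
That is 4.737 × 111.2 = 527 km at the equator.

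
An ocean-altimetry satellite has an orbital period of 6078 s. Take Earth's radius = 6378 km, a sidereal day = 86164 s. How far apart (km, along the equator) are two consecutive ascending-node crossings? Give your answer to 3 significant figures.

2830 km

During one orbit Earth rotates (6078.0 / 86164) × 360° = 25.39°.
At the equator that is 25.39° × (2π·6378/360) km/° = 25.39 × 111.3 = 2827 km.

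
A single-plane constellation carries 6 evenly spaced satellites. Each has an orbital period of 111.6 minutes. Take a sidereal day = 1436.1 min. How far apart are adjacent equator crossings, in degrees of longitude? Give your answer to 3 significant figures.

4.66°

T = 111.6 min = 6696.0 s.
Single-satellite node shift = (6696.0/86166) × 360° = 27.98°.
With 6 satellites evenly phased, successive equator crossings are 27.98/6 = 4.663° apart.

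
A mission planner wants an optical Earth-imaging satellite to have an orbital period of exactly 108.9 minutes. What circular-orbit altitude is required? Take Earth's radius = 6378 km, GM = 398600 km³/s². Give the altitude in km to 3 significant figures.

T = 108.9 min = 6534.0 s.
From T = 2π√(a³/μ): a = (μ T²/4π²)^(1/3) = (398600 × 6534.0² / 4π²)^(1/3) = 7554 km.
Altitude h = a − R = 7554 − 6378 = 1176 km.

1180 km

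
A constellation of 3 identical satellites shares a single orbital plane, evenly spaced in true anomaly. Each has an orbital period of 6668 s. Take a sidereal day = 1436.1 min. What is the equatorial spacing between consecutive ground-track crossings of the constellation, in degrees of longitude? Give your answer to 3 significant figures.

9.29°

Single-satellite node shift = (6668.0/86166) × 360° = 27.86°.
With 3 satellites evenly phased, successive equator crossings are 27.86/3 = 9.286° apart.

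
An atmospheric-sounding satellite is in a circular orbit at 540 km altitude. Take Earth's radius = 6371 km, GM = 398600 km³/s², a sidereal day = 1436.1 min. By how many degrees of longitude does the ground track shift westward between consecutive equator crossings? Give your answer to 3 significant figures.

Semi-major axis a = 6371 + 540 = 6911 km. Period T = 2π√(a³/μ) = 2π√(6911³/398600) = 5717.7 s = 95.30 min.
During one orbit Earth rotates (5717.7 / 86166) × 360° = 23.89°.

23.9°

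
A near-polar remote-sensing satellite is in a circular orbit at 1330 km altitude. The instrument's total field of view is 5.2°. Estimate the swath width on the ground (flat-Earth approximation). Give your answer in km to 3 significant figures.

121 km

Half-angle = 5.2°/2 = 2.6°.
Swath width ≈ 2h·tan(θ/2) = 2 × 1330 × tan(2.6°) = 120.8 km.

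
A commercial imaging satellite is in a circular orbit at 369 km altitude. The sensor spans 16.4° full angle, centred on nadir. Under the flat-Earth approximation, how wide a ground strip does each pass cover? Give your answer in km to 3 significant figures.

106 km

Half-angle = 16.4°/2 = 8.2°.
Swath width ≈ 2h·tan(θ/2) = 2 × 369 × tan(8.2°) = 106.3 km.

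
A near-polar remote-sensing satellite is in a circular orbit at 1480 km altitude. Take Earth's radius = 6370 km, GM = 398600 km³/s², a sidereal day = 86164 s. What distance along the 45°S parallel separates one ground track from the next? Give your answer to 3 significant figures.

2270 km

Semi-major axis a = 6370 + 1480 = 7850 km. Period T = 2π√(a³/μ) = 2π√(7850³/398600) = 6921.7 s = 115.36 min.
Node shift per orbit = (6921.7/86164) × 360° = 28.92°.
Equatorial spacing = 28.92 × 111.2 km/° = 3215 km.
At 45° latitude, spacing = 3215 × cos(45°) = 2273 km.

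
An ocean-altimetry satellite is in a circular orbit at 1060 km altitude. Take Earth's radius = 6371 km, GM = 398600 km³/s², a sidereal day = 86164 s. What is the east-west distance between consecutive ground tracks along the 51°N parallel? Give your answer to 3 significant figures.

1860 km

Semi-major axis a = 6371 + 1060 = 7431 km. Period T = 2π√(a³/μ) = 2π√(7431³/398600) = 6375.0 s = 106.25 min.
Node shift per orbit = (6375.0/86164) × 360° = 26.64°.
Equatorial spacing = 26.64 × 111.2 km/° = 2962 km.
At 51° latitude, spacing = 2962 × cos(51°) = 1864 km.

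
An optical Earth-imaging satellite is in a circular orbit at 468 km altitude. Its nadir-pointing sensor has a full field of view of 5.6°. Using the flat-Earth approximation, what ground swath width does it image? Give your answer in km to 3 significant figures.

Half-angle = 5.6°/2 = 2.8°.
Swath width ≈ 2h·tan(θ/2) = 2 × 468 × tan(2.8°) = 45.8 km.

45.8 km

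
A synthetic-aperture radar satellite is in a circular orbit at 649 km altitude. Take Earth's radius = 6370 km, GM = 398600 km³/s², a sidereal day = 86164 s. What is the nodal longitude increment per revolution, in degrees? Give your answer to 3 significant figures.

Semi-major axis a = 6370 + 649 = 7019 km. Period T = 2π√(a³/μ) = 2π√(7019³/398600) = 5852.3 s = 97.54 min.
During one orbit Earth rotates (5852.3 / 86164) × 360° = 24.45°.

24.5°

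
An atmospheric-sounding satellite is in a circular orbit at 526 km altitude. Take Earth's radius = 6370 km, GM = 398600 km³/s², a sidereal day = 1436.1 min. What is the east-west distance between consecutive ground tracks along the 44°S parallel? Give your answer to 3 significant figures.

1900 km

Semi-major axis a = 6370 + 526 = 6896 km. Period T = 2π√(a³/μ) = 2π√(6896³/398600) = 5699.1 s = 94.99 min.
Node shift per orbit = (5699.1/86166) × 360° = 23.81°.
Equatorial spacing = 23.81 × 111.2 km/° = 2647 km.
At 44° latitude, spacing = 2647 × cos(44°) = 1904 km.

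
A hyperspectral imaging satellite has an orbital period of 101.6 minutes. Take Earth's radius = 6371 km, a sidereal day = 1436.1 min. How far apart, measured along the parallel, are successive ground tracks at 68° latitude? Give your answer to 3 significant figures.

1060 km

T = 101.6 min = 6096.0 s.
Node shift per orbit = (6096.0/86166) × 360° = 25.47°.
Equatorial spacing = 25.47 × 111.2 km/° = 2832 km.
At 68° latitude, spacing = 2832 × cos(68°) = 1061 km.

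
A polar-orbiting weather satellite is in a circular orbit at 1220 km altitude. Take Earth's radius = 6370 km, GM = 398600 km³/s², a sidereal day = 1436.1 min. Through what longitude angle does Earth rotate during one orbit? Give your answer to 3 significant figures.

27.5°

Semi-major axis a = 6370 + 1220 = 7590 km. Period T = 2π√(a³/μ) = 2π√(7590³/398600) = 6580.7 s = 109.68 min.
During one orbit Earth rotates (6580.7 / 86166) × 360° = 27.49°.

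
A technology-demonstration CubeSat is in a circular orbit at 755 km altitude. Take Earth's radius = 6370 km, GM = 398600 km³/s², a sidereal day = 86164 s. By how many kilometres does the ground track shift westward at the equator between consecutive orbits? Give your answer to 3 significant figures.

2780 km

Semi-major axis a = 6370 + 755 = 7125 km. Period T = 2π√(a³/μ) = 2π√(7125³/398600) = 5985.3 s = 99.76 min.
During one orbit Earth rotates (5985.3 / 86164) × 360° = 25.01°.
At the equator that is 25.01° × (2π·6370/360) km/° = 25.01 × 111.2 = 2780 km.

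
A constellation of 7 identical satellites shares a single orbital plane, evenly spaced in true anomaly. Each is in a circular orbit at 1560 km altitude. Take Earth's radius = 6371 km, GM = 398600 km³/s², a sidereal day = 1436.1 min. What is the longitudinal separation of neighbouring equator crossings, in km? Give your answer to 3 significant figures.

Semi-major axis a = 6371 + 1560 = 7931 km. Period T = 2π√(a³/μ) = 2π√(7931³/398600) = 7029.2 s = 117.15 min.
Single-satellite node shift = (7029.2/86166) × 360° = 29.37°.
With 7 satellites evenly phased, successive equator crossings are 29.37/7 = 4.195° apart.
That is 4.195 × 111.2 = 467 km at the equator.

467 km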